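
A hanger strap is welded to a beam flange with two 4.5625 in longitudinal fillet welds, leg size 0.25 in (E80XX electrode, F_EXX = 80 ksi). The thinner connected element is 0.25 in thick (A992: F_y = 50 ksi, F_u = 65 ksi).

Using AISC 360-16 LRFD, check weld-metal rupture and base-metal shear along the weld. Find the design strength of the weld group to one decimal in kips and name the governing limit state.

58.1 kips (weld metal governs)

Weld metal: throat = 0.707×0.25 = 0.17675 in, L = 2×4.5625 = 9.125 in. φR_n = 0.75 × 0.6 × 80 × 0.17675 × 9.125 = 58.1 kips.
Base metal shear (0.25 in plate): yield φR_n = 1.0×0.6×50×0.25×9.125 = 68.4 kips; rupture φR_n = 0.75×0.6×65×0.25×9.125 = 66.7 kips; take 66.7 kips (rupture).
Governing: min(58.1, 66.7) = 58.1 kips → weld metal.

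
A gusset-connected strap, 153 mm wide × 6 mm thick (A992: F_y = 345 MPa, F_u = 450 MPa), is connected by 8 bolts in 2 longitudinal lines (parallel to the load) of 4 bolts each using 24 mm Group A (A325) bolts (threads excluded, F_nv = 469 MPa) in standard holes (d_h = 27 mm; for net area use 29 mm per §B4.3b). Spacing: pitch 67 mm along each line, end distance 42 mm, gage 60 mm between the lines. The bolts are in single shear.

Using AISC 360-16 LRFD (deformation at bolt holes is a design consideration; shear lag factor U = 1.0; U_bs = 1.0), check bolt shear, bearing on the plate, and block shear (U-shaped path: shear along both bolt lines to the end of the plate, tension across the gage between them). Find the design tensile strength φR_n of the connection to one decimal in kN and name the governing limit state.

406.6 kN (block shear governs)

Bolt shear: A_b = π(24)²/4 = 452.39 mm². φR_n = 0.75 × 469 × 452.39 × 8 × 1 = 1273.0 kN.
Bearing (6 mm plate, F_u = 450 MPa): end bolts L_c = 42 − 27/2 = 28.5, R_n = min(1.2×28.5×6×450, 2.4×24×6×450) = 92.34 kN/bolt; interior L_c = 67 − 27 = 40, R_n = 129.6 kN/bolt. φR_n = 0.75 × (2×92.34 + 6×129.6) = 721.7 kN.
Block shear: shear path 2×[42+3×67] = 2×243 mm, A_gv = 2916, A_nv = 2×(243 − 3.5×29)×6 = 1698 mm²; tension across gage: (60 − 1×29)×6 = 186 mm². R_n = min(0.6×450×1698, 0.6×345×2916) + 1.0×450×186 = min(458.46, 603.61) + 83.7 = 542.16 kN. φR_n = 0.75 × 542.16 = 406.6 kN.
Governing: min(1273.0, 721.7, 406.6) = 406.6 kN → block shear.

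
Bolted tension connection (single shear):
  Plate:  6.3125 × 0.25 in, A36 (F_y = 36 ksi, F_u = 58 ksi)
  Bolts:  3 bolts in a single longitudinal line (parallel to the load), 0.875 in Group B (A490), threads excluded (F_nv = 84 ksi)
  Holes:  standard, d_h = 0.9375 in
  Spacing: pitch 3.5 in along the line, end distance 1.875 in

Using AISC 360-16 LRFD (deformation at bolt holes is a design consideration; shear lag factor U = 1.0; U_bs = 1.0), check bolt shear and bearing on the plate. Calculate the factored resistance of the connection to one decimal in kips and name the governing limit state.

64.0 kips (bearing governs)

Bolt shear: A_b = π(0.875)²/4 = 0.60132 in². φR_n = 0.75 × 84 × 0.60132 × 3 × 1 = 113.6 kips.
Bearing (0.25 in plate, F_u = 58 ksi): end bolts L_c = 1.875 − 0.9375/2 = 1.40625, R_n = min(1.2×1.40625×0.25×58, 2.4×0.875×0.25×58) = 24.469 kips/bolt; interior L_c = 3.5 − 0.9375 = 2.5625, R_n = 30.45 kips/bolt. φR_n = 0.75 × (1×24.469 + 2×30.45) = 64.0 kips.
Governing: min(113.6, 64.0) = 64.0 kips → bearing.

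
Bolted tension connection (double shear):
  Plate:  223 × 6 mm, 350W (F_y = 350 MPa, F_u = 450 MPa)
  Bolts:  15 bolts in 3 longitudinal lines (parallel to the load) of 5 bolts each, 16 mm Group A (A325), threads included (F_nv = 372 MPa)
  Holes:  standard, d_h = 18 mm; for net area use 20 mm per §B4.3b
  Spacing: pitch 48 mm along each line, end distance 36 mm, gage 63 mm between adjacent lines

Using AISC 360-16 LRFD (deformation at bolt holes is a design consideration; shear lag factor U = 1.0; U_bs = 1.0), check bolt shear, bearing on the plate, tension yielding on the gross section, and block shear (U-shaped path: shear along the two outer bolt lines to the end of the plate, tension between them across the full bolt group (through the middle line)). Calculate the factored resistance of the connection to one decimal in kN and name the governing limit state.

421.5 kN (gross-section yield governs)

Bolt shear: A_b = π(16)²/4 = 201.06 mm². φR_n = 0.75 × 372 × 201.06 × 15 × 2 = 1682.9 kN.
Bearing (6 mm plate, F_u = 450 MPa): end bolts L_c = 36 − 18/2 = 27, R_n = min(1.2×27×6×450, 2.4×16×6×450) = 87.48 kN/bolt; interior L_c = 48 − 18 = 30, R_n = 97.2 kN/bolt. φR_n = 0.75 × (3×87.48 + 12×97.2) = 1071.6 kN.
Tension yield (gross): A_g = 223×6 = 1338 mm². φR_n = 0.90 × 350 × 1338 = 421.5 kN.
Block shear: shear path 2×[36+4×48] = 2×228 mm, A_gv = 2736, A_nv = 2×(228 − 4.5×20)×6 = 1656 mm²; tension across gage: (126 − 2×20)×6 = 516 mm². R_n = min(0.6×450×1656, 0.6×350×2736) + 1.0×450×516 = min(447.12, 574.56) + 232.2 = 679.32 kN. φR_n = 0.75 × 679.32 = 509.5 kN.
Governing: min(1682.9, 1071.6, 421.5, 509.5) = 421.5 kN → gross-section yield.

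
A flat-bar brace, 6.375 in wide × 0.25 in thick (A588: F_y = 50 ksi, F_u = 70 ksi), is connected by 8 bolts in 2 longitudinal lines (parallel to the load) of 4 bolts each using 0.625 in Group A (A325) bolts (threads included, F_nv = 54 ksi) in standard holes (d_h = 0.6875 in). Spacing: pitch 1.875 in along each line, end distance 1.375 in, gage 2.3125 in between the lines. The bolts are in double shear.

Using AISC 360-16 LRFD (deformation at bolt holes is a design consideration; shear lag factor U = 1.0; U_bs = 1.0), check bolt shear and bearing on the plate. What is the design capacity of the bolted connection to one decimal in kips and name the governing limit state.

Bolt shear: A_b = π(0.625)²/4 = 0.3068 in². φR_n = 0.75 × 54 × 0.3068 × 8 × 2 = 198.8 kips.
Bearing (0.25 in plate, F_u = 70 ksi): end bolts L_c = 1.375 − 0.6875/2 = 1.03125, R_n = min(1.2×1.03125×0.25×70, 2.4×0.625×0.25×70) = 21.656 kips/bolt; interior L_c = 1.875 − 0.6875 = 1.1875, R_n = 24.938 kips/bolt. φR_n = 0.75 × (2×21.656 + 6×24.938) = 144.7 kips.
Governing: min(198.8, 144.7) = 144.7 kips → bearing.

144.7 kips (bearing governs)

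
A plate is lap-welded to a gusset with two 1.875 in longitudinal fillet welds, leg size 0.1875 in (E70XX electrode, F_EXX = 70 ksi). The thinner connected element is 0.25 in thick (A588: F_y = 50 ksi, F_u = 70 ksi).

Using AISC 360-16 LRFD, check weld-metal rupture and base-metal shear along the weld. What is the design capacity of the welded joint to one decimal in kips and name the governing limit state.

15.7 kips (weld metal governs)

Weld metal: throat = 0.707×0.1875 = 0.13256 in, L = 2×1.875 = 3.75 in. φR_n = 0.75 × 0.6 × 70 × 0.13256 × 3.75 = 15.7 kips.
Base metal shear (0.25 in plate): yield φR_n = 1.0×0.6×50×0.25×3.75 = 28.1 kips; rupture φR_n = 0.75×0.6×70×0.25×3.75 = 29.5 kips; take 28.1 kips (yield).
Governing: min(15.7, 28.1) = 15.7 kips → weld metal.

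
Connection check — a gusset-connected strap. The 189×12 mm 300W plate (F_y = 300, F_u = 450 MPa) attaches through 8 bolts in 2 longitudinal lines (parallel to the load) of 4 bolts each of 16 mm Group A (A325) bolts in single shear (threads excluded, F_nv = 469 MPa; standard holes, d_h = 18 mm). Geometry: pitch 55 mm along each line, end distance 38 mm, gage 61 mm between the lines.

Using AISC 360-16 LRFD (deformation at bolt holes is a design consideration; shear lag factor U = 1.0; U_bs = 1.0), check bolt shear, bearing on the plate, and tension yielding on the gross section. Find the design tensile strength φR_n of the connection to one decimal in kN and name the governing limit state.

Bolt shear: A_b = π(16)²/4 = 201.06 mm². φR_n = 0.75 × 469 × 201.06 × 8 × 1 = 565.8 kN.
Bearing (12 mm plate, F_u = 450 MPa): end bolts L_c = 38 − 18/2 = 29, R_n = min(1.2×29×12×450, 2.4×16×12×450) = 187.92 kN/bolt; interior L_c = 55 − 18 = 37, R_n = 207.36 kN/bolt. φR_n = 0.75 × (2×187.92 + 6×207.36) = 1215.0 kN.
Tension yield (gross): A_g = 189×12 = 2268 mm². φR_n = 0.90 × 300 × 2268 = 612.4 kN.
Governing: min(565.8, 1215.0, 612.4) = 565.8 kN → bolt shear.

565.8 kN (bolt shear governs)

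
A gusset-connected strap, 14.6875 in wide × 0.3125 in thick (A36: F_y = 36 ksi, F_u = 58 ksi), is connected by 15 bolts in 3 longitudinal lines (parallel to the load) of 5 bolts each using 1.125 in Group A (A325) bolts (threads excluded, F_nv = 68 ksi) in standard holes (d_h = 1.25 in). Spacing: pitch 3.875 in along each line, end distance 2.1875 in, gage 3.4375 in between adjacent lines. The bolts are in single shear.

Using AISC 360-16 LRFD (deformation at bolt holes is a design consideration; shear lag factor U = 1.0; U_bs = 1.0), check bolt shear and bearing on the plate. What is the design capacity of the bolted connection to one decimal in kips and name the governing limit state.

Bolt shear: A_b = π(1.125)²/4 = 0.99402 in². φR_n = 0.75 × 68 × 0.99402 × 15 × 1 = 760.4 kips.
Bearing (0.3125 in plate, F_u = 58 ksi): end bolts L_c = 2.1875 − 1.25/2 = 1.5625, R_n = min(1.2×1.5625×0.3125×58, 2.4×1.125×0.3125×58) = 33.984 kips/bolt; interior L_c = 3.875 − 1.25 = 2.625, R_n = 48.938 kips/bolt. φR_n = 0.75 × (3×33.984 + 12×48.938) = 516.9 kips.
Governing: min(760.4, 516.9) = 516.9 kips → bearing.

516.9 kips (bearing governs)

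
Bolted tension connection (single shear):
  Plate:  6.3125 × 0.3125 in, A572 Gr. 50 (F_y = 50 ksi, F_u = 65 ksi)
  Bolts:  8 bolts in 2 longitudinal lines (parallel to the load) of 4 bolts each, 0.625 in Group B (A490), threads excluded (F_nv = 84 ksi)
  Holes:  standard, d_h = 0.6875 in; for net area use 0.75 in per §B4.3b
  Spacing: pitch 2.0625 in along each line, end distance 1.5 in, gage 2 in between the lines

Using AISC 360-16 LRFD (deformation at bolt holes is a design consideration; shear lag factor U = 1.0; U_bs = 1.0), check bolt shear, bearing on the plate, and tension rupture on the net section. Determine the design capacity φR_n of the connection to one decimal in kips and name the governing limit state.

73.3 kips (net-section rupture governs)

Bolt shear: A_b = π(0.625)²/4 = 0.3068 in². φR_n = 0.75 × 84 × 0.3068 × 8 × 1 = 154.6 kips.
Bearing (0.3125 in plate, F_u = 65 ksi): end bolts L_c = 1.5 − 0.6875/2 = 1.15625, R_n = min(1.2×1.15625×0.3125×65, 2.4×0.625×0.3125×65) = 28.184 kips/bolt; interior L_c = 2.0625 − 0.6875 = 1.375, R_n = 30.469 kips/bolt. φR_n = 0.75 × (2×28.184 + 6×30.469) = 179.4 kips.
Tension rupture (net): A_n = (6.3125 − 2×0.75)×0.3125 = 1.5039 in² (U = 1.0, A_e = A_n). φR_n = 0.75 × 65 × 1.5039 = 73.3 kips.
Governing: min(154.6, 179.4, 73.3) = 73.3 kips → net-section rupture.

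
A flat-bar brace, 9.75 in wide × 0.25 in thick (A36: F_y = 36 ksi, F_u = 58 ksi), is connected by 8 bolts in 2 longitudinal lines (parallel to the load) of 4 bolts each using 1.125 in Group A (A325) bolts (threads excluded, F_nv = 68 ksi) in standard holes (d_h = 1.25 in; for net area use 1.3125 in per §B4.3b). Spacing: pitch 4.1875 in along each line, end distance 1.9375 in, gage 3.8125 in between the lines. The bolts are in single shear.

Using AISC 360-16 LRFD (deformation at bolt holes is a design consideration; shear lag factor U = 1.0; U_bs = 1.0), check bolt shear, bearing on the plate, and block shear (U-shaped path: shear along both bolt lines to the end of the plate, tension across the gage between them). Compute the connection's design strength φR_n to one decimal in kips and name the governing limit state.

144.6 kips (block shear governs)

Bolt shear: A_b = π(1.125)²/4 = 0.99402 in². φR_n = 0.75 × 68 × 0.99402 × 8 × 1 = 405.6 kips.
Bearing (0.25 in plate, F_u = 58 ksi): end bolts L_c = 1.9375 − 1.25/2 = 1.3125, R_n = min(1.2×1.3125×0.25×58, 2.4×1.125×0.25×58) = 22.838 kips/bolt; interior L_c = 4.1875 − 1.25 = 2.9375, R_n = 39.15 kips/bolt. φR_n = 0.75 × (2×22.838 + 6×39.15) = 210.4 kips.
Block shear: shear path 2×[1.9375+3×4.1875] = 2×14.5 in, A_gv = 7.25, A_nv = 2×(14.5 − 3.5×1.3125)×0.25 = 4.9531 in²; tension across gage: (3.8125 − 1×1.3125)×0.25 = 0.625 in². R_n = min(0.6×58×4.9531, 0.6×36×7.25) + 1.0×58×0.625 = min(172.37, 156.6) + 36.25 = 192.85 kips. φR_n = 0.75 × 192.85 = 144.6 kips.
Governing: min(405.6, 210.4, 144.6) = 144.6 kips → block shear.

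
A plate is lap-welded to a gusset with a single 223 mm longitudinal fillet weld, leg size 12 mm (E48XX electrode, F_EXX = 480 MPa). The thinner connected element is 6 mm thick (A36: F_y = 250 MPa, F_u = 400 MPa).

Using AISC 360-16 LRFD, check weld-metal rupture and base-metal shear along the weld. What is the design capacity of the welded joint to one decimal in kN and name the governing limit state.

Weld metal: throat = 0.707×12 = 8.484 mm, L = 223 mm. φR_n = 0.75 × 0.6 × 480 × 8.484 × 223 = 408.7 kN.
Base metal shear (6 mm plate): yield φR_n = 1.0×0.6×250×6×223 = 200.7 kN; rupture φR_n = 0.75×0.6×400×6×223 = 240.8 kN; take 200.7 kN (yield).
Governing: min(408.7, 200.7) = 200.7 kN → base-metal shear.

200.7 kN (base-metal shear governs)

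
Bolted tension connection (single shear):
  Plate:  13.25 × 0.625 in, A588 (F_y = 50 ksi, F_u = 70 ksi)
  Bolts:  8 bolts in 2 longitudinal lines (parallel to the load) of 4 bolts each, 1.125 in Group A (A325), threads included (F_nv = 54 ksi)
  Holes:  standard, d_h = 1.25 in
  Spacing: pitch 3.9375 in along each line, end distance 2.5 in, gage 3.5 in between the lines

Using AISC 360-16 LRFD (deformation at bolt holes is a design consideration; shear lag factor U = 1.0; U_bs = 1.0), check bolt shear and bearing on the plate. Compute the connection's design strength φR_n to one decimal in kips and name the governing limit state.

322.1 kips (bolt shear governs)

Bolt shear: A_b = π(1.125)²/4 = 0.99402 in². φR_n = 0.75 × 54 × 0.99402 × 8 × 1 = 322.1 kips.
Bearing (0.625 in plate, F_u = 70 ksi): end bolts L_c = 2.5 − 1.25/2 = 1.875, R_n = min(1.2×1.875×0.625×70, 2.4×1.125×0.625×70) = 98.438 kips/bolt; interior L_c = 3.9375 − 1.25 = 2.6875, R_n = 118.13 kips/bolt. φR_n = 0.75 × (2×98.438 + 6×118.13) = 679.2 kips.
Governing: min(322.1, 679.2) = 322.1 kips → bolt shear.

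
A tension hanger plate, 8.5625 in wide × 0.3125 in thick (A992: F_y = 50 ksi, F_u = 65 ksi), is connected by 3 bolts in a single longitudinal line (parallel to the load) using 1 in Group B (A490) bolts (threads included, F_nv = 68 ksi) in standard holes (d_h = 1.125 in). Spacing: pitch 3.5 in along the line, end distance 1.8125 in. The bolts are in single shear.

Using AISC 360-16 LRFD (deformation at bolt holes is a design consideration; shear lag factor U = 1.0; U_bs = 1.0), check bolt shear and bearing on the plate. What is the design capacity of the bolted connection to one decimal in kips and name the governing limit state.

Bolt shear: A_b = π(1)²/4 = 0.7854 in². φR_n = 0.75 × 68 × 0.7854 × 3 × 1 = 120.2 kips.
Bearing (0.3125 in plate, F_u = 65 ksi): end bolts L_c = 1.8125 − 1.125/2 = 1.25, R_n = min(1.2×1.25×0.3125×65, 2.4×1×0.3125×65) = 30.469 kips/bolt; interior L_c = 3.5 − 1.125 = 2.375, R_n = 48.75 kips/bolt. φR_n = 0.75 × (1×30.469 + 2×48.75) = 96.0 kips.
Governing: min(120.2, 96.0) = 96.0 kips → bearing.

96.0 kips (bearing governs)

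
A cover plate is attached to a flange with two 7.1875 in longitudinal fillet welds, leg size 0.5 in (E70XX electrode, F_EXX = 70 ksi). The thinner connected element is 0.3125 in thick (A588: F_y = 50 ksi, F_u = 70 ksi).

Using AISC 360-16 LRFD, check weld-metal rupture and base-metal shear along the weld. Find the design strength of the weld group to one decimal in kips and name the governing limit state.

134.8 kips (base-metal shear governs)

Weld metal: throat = 0.707×0.5 = 0.3535 in, L = 2×7.1875 = 14.375 in. φR_n = 0.75 × 0.6 × 70 × 0.3535 × 14.375 = 160.1 kips.
Base metal shear (0.3125 in plate): yield φR_n = 1.0×0.6×50×0.3125×14.375 = 134.8 kips; rupture φR_n = 0.75×0.6×70×0.3125×14.375 = 141.5 kips; take 134.8 kips (yield).
Governing: min(160.1, 134.8) = 134.8 kips → base-metal shear.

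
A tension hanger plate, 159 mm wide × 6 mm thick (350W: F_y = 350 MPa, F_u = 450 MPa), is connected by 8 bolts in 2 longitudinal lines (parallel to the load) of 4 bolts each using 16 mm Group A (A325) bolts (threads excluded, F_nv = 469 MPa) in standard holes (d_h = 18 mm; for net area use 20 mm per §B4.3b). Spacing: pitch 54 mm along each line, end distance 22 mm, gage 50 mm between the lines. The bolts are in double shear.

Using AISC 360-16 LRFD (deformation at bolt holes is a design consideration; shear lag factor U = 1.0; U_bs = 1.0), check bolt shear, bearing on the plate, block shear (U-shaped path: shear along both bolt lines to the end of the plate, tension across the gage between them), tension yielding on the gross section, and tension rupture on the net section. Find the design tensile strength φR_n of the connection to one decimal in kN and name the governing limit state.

241.0 kN (net-section rupture governs)

Bolt shear: A_b = π(16)²/4 = 201.06 mm². φR_n = 0.75 × 469 × 201.06 × 8 × 2 = 1131.6 kN.
Bearing (6 mm plate, F_u = 450 MPa): end bolts L_c = 22 − 18/2 = 13, R_n = min(1.2×13×6×450, 2.4×16×6×450) = 42.12 kN/bolt; interior L_c = 54 − 18 = 36, R_n = 103.68 kN/bolt. φR_n = 0.75 × (2×42.12 + 6×103.68) = 529.7 kN.
Block shear: shear path 2×[22+3×54] = 2×184 mm, A_gv = 2208, A_nv = 2×(184 − 3.5×20)×6 = 1368 mm²; tension across gage: (50 − 1×20)×6 = 180 mm². R_n = min(0.6×450×1368, 0.6×350×2208) + 1.0×450×180 = min(369.36, 463.68) + 81 = 450.36 kN. φR_n = 0.75 × 450.36 = 337.8 kN.
Tension yield (gross): A_g = 159×6 = 954 mm². φR_n = 0.90 × 350 × 954 = 300.5 kN.
Tension rupture (net): A_n = (159 − 2×20)×6 = 714 mm² (U = 1.0, A_e = A_n). φR_n = 0.75 × 450 × 714 = 241.0 kN.
Governing: min(1131.6, 529.7, 337.8, 300.5, 241.0) = 241.0 kN → net-section rupture.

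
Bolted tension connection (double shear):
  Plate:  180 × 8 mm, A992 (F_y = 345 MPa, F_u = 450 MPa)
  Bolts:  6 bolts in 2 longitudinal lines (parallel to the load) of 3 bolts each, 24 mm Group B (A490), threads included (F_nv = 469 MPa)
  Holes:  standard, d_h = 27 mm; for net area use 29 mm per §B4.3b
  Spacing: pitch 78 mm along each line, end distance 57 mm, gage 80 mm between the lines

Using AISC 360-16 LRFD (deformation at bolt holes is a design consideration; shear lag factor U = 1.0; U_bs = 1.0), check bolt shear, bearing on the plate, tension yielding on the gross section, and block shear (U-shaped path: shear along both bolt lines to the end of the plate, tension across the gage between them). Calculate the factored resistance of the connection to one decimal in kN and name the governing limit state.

Bolt shear: A_b = π(24)²/4 = 452.39 mm². φR_n = 0.75 × 469 × 452.39 × 6 × 2 = 1909.5 kN.
Bearing (8 mm plate, F_u = 450 MPa): end bolts L_c = 57 − 27/2 = 43.5, R_n = min(1.2×43.5×8×450, 2.4×24×8×450) = 187.92 kN/bolt; interior L_c = 78 − 27 = 51, R_n = 207.36 kN/bolt. φR_n = 0.75 × (2×187.92 + 4×207.36) = 904.0 kN.
Tension yield (gross): A_g = 180×8 = 1440 mm². φR_n = 0.90 × 345 × 1440 = 447.1 kN.
Block shear: shear path 2×[57+2×78] = 2×213 mm, A_gv = 3408, A_nv = 2×(213 − 2.5×29)×8 = 2248 mm²; tension across gage: (80 − 1×29)×8 = 408 mm². R_n = min(0.6×450×2248, 0.6×345×3408) + 1.0×450×408 = min(606.96, 705.46) + 183.6 = 790.56 kN. φR_n = 0.75 × 790.56 = 592.9 kN.
Governing: min(1909.5, 904.0, 447.1, 592.9) = 447.1 kN → gross-section yield.

447.1 kN (gross-section yield governs)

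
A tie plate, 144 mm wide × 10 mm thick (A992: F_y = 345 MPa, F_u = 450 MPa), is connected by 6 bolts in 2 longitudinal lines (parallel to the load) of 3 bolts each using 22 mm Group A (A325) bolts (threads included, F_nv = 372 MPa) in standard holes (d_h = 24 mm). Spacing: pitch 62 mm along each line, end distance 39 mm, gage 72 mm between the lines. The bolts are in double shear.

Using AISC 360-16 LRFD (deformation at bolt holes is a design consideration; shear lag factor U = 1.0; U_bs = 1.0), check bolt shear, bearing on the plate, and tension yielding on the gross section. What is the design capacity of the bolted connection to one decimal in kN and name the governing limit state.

447.1 kN (gross-section yield governs)

Bolt shear: A_b = π(22)²/4 = 380.13 mm². φR_n = 0.75 × 372 × 380.13 × 6 × 2 = 1272.7 kN.
Bearing (10 mm plate, F_u = 450 MPa): end bolts L_c = 39 − 24/2 = 27, R_n = min(1.2×27×10×450, 2.4×22×10×450) = 145.8 kN/bolt; interior L_c = 62 − 24 = 38, R_n = 205.2 kN/bolt. φR_n = 0.75 × (2×145.8 + 4×205.2) = 834.3 kN.
Tension yield (gross): A_g = 144×10 = 1440 mm². φR_n = 0.90 × 345 × 1440 = 447.1 kN.
Governing: min(1272.7, 834.3, 447.1) = 447.1 kN → gross-section yield.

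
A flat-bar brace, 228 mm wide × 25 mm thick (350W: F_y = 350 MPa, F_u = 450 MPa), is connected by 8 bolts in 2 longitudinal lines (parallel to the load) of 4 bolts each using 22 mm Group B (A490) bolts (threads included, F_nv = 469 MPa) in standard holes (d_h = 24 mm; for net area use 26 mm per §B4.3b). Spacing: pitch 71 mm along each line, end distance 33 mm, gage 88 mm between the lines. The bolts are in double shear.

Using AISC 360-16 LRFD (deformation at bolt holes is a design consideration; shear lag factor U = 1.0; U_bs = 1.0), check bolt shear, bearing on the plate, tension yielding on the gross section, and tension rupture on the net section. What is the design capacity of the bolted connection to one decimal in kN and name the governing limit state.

Bolt shear: A_b = π(22)²/4 = 380.13 mm². φR_n = 0.75 × 469 × 380.13 × 8 × 2 = 2139.4 kN.
Bearing (25 mm plate, F_u = 450 MPa): end bolts L_c = 33 − 24/2 = 21, R_n = min(1.2×21×25×450, 2.4×22×25×450) = 283.5 kN/bolt; interior L_c = 71 − 24 = 47, R_n = 594 kN/bolt. φR_n = 0.75 × (2×283.5 + 6×594) = 3098.3 kN.
Tension yield (gross): A_g = 228×25 = 5700 mm². φR_n = 0.90 × 350 × 5700 = 1795.5 kN.
Tension rupture (net): A_n = (228 − 2×26)×25 = 4400 mm² (U = 1.0, A_e = A_n). φR_n = 0.75 × 450 × 4400 = 1485.0 kN.
Governing: min(2139.4, 3098.3, 1795.5, 1485.0) = 1485.0 kN → net-section rupture.

1485.0 kN (net-section rupture governs)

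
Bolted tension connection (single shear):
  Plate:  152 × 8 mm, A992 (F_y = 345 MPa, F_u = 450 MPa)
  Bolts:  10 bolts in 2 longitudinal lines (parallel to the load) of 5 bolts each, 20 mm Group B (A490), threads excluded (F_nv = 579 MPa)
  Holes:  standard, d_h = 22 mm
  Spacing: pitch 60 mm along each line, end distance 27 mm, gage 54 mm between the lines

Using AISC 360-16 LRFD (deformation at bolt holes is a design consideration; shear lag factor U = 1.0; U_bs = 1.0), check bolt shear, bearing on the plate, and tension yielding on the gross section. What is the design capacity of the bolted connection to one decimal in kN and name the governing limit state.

377.6 kN (gross-section yield governs)

Bolt shear: A_b = π(20)²/4 = 314.16 mm². φR_n = 0.75 × 579 × 314.16 × 10 × 1 = 1364.2 kN.
Bearing (8 mm plate, F_u = 450 MPa): end bolts L_c = 27 − 22/2 = 16, R_n = min(1.2×16×8×450, 2.4×20×8×450) = 69.12 kN/bolt; interior L_c = 60 − 22 = 38, R_n = 164.16 kN/bolt. φR_n = 0.75 × (2×69.12 + 8×164.16) = 1088.6 kN.
Tension yield (gross): A_g = 152×8 = 1216 mm². φR_n = 0.90 × 345 × 1216 = 377.6 kN.
Governing: min(1364.2, 1088.6, 377.6) = 377.6 kN → gross-section yield.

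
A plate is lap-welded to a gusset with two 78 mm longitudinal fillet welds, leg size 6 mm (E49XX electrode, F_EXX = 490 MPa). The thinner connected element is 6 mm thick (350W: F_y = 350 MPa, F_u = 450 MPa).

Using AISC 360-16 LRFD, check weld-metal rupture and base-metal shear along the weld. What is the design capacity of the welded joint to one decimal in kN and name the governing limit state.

Weld metal: throat = 0.707×6 = 4.242 mm, L = 2×78 = 156 mm. φR_n = 0.75 × 0.6 × 490 × 4.242 × 156 = 145.9 kN.
Base metal shear (6 mm plate): yield φR_n = 1.0×0.6×350×6×156 = 196.6 kN; rupture φR_n = 0.75×0.6×450×6×156 = 189.5 kN; take 189.5 kN (rupture).
Governing: min(145.9, 189.5) = 145.9 kN → weld metal.

145.9 kN (weld metal governs)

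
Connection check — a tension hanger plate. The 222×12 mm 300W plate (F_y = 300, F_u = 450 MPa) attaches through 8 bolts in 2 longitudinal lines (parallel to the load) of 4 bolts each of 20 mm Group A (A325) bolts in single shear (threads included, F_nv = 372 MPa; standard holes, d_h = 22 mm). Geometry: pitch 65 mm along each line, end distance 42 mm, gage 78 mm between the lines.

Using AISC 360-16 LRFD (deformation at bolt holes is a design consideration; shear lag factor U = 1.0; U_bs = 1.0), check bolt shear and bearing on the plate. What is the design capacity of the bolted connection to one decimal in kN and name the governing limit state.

Bolt shear: A_b = π(20)²/4 = 314.16 mm². φR_n = 0.75 × 372 × 314.16 × 8 × 1 = 701.2 kN.
Bearing (12 mm plate, F_u = 450 MPa): end bolts L_c = 42 − 22/2 = 31, R_n = min(1.2×31×12×450, 2.4×20×12×450) = 200.88 kN/bolt; interior L_c = 65 − 22 = 43, R_n = 259.2 kN/bolt. φR_n = 0.75 × (2×200.88 + 6×259.2) = 1467.7 kN.
Governing: min(701.2, 1467.7) = 701.2 kN → bolt shear.

701.2 kN (bolt shear governs)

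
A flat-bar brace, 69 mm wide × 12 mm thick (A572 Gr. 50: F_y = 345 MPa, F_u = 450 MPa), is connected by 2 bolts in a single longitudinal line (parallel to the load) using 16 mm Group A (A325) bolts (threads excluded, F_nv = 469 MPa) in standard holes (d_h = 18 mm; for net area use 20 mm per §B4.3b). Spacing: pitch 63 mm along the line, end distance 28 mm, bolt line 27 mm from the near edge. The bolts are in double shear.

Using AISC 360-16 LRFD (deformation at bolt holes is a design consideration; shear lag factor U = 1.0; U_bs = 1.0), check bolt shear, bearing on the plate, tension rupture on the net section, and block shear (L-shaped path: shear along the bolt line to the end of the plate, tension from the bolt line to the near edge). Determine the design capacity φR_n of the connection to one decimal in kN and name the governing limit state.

Bolt shear: A_b = π(16)²/4 = 201.06 mm². φR_n = 0.75 × 469 × 201.06 × 2 × 2 = 282.9 kN.
Bearing (12 mm plate, F_u = 450 MPa): end bolts L_c = 28 − 18/2 = 19, R_n = min(1.2×19×12×450, 2.4×16×12×450) = 123.12 kN/bolt; interior L_c = 63 − 18 = 45, R_n = 207.36 kN/bolt. φR_n = 0.75 × (1×123.12 + 1×207.36) = 247.9 kN.
Tension rupture (net): A_n = (69 − 1×20)×12 = 588 mm² (U = 1.0, A_e = A_n). φR_n = 0.75 × 450 × 588 = 198.5 kN.
Block shear: shear path 1×[28+1×63] = 1×91 mm, A_gv = 1092, A_nv = 1×(91 − 1.5×20)×12 = 732 mm²; tension to near edge: (27 − 0.5×20)×12 = 204 mm². R_n = min(0.6×450×732, 0.6×345×1092) + 1.0×450×204 = min(197.64, 226.04) + 91.8 = 289.44 kN. φR_n = 0.75 × 289.44 = 217.1 kN.
Governing: min(282.9, 247.9, 198.5, 217.1) = 198.5 kN → net-section rupture.

198.5 kN (net-section rupture governs)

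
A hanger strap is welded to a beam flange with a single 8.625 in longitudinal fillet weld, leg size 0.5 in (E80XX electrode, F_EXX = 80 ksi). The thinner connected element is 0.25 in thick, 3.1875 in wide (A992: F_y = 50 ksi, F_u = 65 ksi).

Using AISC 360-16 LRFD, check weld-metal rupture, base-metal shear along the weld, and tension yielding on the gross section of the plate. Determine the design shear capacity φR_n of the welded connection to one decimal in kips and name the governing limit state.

Weld metal: throat = 0.707×0.5 = 0.3535 in, L = 8.625 in. φR_n = 0.75 × 0.6 × 80 × 0.3535 × 8.625 = 109.8 kips.
Base metal shear (0.25 in plate): yield φR_n = 1.0×0.6×50×0.25×8.625 = 64.7 kips; rupture φR_n = 0.75×0.6×65×0.25×8.625 = 63.1 kips; take 63.1 kips (rupture).
Tension yield (gross): A_g = 3.1875×0.25 = 0.79688 in². φR_n = 0.90 × 50 × 0.79688 = 35.9 kips.
Governing: min(109.8, 63.1, 35.9) = 35.9 kips → gross-section yield.

35.9 kips (gross-section yield governs)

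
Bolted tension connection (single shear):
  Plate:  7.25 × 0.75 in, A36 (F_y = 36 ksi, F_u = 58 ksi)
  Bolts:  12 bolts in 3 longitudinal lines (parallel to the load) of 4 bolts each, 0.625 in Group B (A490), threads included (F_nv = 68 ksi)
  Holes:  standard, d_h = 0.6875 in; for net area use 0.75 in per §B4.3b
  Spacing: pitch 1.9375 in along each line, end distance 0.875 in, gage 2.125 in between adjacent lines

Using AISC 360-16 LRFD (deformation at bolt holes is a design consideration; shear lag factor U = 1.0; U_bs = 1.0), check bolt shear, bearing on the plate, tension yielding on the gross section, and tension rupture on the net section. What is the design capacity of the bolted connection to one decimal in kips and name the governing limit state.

Bolt shear: A_b = π(0.625)²/4 = 0.3068 in². φR_n = 0.75 × 68 × 0.3068 × 12 × 1 = 187.8 kips.
Bearing (0.75 in plate, F_u = 58 ksi): end bolts L_c = 0.875 − 0.6875/2 = 0.53125, R_n = min(1.2×0.53125×0.75×58, 2.4×0.625×0.75×58) = 27.731 kips/bolt; interior L_c = 1.9375 − 0.6875 = 1.25, R_n = 65.25 kips/bolt. φR_n = 0.75 × (3×27.731 + 9×65.25) = 502.8 kips.
Tension yield (gross): A_g = 7.25×0.75 = 5.4375 in². φR_n = 0.90 × 36 × 5.4375 = 176.2 kips.
Tension rupture (net): A_n = (7.25 − 3×0.75)×0.75 = 3.75 in² (U = 1.0, A_e = A_n). φR_n = 0.75 × 58 × 3.75 = 163.1 kips.
Governing: min(187.8, 502.8, 176.2, 163.1) = 163.1 kips → net-section rupture.

163.1 kips (net-section rupture governs)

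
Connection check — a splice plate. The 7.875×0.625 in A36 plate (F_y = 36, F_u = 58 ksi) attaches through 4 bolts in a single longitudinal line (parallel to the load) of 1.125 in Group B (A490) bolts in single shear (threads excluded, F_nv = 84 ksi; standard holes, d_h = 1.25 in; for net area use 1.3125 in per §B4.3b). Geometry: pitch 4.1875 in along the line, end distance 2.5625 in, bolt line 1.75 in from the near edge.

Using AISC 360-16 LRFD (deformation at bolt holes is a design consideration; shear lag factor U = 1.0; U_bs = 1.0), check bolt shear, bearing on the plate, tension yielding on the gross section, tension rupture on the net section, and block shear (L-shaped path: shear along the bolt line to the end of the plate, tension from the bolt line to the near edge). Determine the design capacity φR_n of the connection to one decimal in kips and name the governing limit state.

Bolt shear: A_b = π(1.125)²/4 = 0.99402 in². φR_n = 0.75 × 84 × 0.99402 × 4 × 1 = 250.5 kips.
Bearing (0.625 in plate, F_u = 58 ksi): end bolts L_c = 2.5625 − 1.25/2 = 1.9375, R_n = min(1.2×1.9375×0.625×58, 2.4×1.125×0.625×58) = 84.281 kips/bolt; interior L_c = 4.1875 − 1.25 = 2.9375, R_n = 97.875 kips/bolt. φR_n = 0.75 × (1×84.281 + 3×97.875) = 283.4 kips.
Tension yield (gross): A_g = 7.875×0.625 = 4.9219 in². φR_n = 0.90 × 36 × 4.9219 = 159.5 kips.
Tension rupture (net): A_n = (7.875 − 1×1.3125)×0.625 = 4.1016 in² (U = 1.0, A_e = A_n). φR_n = 0.75 × 58 × 4.1016 = 178.4 kips.
Block shear: shear path 1×[2.5625+3×4.1875] = 1×15.125 in, A_gv = 9.4531, A_nv = 1×(15.125 − 3.5×1.3125)×0.625 = 6.582 in²; tension to near edge: (1.75 − 0.5×1.3125)×0.625 = 0.68359 in². R_n = min(0.6×58×6.582, 0.6×36×9.4531) + 1.0×58×0.68359 = min(229.05, 204.19) + 39.648 = 243.84 kips. φR_n = 0.75 × 243.84 = 182.9 kips.
Governing: min(250.5, 283.4, 159.5, 178.4, 182.9) = 159.5 kips → gross-section yield.

159.5 kips (gross-section yield governs)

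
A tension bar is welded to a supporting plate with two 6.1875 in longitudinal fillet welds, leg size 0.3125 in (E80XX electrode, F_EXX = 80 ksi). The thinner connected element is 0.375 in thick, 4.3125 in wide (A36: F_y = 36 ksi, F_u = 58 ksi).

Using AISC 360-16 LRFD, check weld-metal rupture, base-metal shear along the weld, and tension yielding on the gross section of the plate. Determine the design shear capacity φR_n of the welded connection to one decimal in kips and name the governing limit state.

52.4 kips (gross-section yield governs)

Weld metal: throat = 0.707×0.3125 = 0.22094 in, L = 2×6.1875 = 12.375 in. φR_n = 0.75 × 0.6 × 80 × 0.22094 × 12.375 = 98.4 kips.
Base metal shear (0.375 in plate): yield φR_n = 1.0×0.6×36×0.375×12.375 = 100.2 kips; rupture φR_n = 0.75×0.6×58×0.375×12.375 = 121.1 kips; take 100.2 kips (yield).
Tension yield (gross): A_g = 4.3125×0.375 = 1.6172 in². φR_n = 0.90 × 36 × 1.6172 = 52.4 kips.
Governing: min(98.4, 100.2, 52.4) = 52.4 kips → gross-section yield.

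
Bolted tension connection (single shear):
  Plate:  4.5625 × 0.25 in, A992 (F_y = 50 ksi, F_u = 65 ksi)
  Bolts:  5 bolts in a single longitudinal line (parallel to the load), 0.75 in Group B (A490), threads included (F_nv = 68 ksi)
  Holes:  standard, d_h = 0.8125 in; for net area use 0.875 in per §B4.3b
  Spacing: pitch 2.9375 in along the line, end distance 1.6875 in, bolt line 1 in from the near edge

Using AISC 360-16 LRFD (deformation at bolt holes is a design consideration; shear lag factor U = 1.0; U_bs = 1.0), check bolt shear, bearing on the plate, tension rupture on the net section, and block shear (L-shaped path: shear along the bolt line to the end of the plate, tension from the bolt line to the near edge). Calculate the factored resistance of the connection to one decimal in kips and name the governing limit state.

44.9 kips (net-section rupture governs)

Bolt shear: A_b = π(0.75)²/4 = 0.44179 in². φR_n = 0.75 × 68 × 0.44179 × 5 × 1 = 112.7 kips.
Bearing (0.25 in plate, F_u = 65 ksi): end bolts L_c = 1.6875 − 0.8125/2 = 1.28125, R_n = min(1.2×1.28125×0.25×65, 2.4×0.75×0.25×65) = 24.984 kips/bolt; interior L_c = 2.9375 − 0.8125 = 2.125, R_n = 29.25 kips/bolt. φR_n = 0.75 × (1×24.984 + 4×29.25) = 106.5 kips.
Tension rupture (net): A_n = (4.5625 − 1×0.875)×0.25 = 0.92188 in² (U = 1.0, A_e = A_n). φR_n = 0.75 × 65 × 0.92188 = 44.9 kips.
Block shear: shear path 1×[1.6875+4×2.9375] = 1×13.4375 in, A_gv = 3.3594, A_nv = 1×(13.4375 − 4.5×0.875)×0.25 = 2.375 in²; tension to near edge: (1 − 0.5×0.875)×0.25 = 0.14063 in². R_n = min(0.6×65×2.375, 0.6×50×3.3594) + 1.0×65×0.14063 = min(92.625, 100.78) + 9.141 = 101.77 kips. φR_n = 0.75 × 101.77 = 76.3 kips.
Governing: min(112.7, 106.5, 44.9, 76.3) = 44.9 kips → net-section rupture.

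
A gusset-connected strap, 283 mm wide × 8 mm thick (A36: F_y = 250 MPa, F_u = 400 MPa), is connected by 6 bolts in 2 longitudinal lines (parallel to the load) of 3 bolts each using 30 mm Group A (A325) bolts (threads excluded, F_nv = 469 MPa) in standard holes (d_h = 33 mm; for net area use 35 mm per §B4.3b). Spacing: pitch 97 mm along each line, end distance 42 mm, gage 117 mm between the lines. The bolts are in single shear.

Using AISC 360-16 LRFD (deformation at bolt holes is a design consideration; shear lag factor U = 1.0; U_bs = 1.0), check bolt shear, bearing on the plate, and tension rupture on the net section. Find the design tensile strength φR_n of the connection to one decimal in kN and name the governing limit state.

Bolt shear: A_b = π(30)²/4 = 706.86 mm². φR_n = 0.75 × 469 × 706.86 × 6 × 1 = 1491.8 kN.
Bearing (8 mm plate, F_u = 400 MPa): end bolts L_c = 42 − 33/2 = 25.5, R_n = min(1.2×25.5×8×400, 2.4×30×8×400) = 97.92 kN/bolt; interior L_c = 97 − 33 = 64, R_n = 230.4 kN/bolt. φR_n = 0.75 × (2×97.92 + 4×230.4) = 838.1 kN.
Tension rupture (net): A_n = (283 − 2×35)×8 = 1704 mm² (U = 1.0, A_e = A_n). φR_n = 0.75 × 400 × 1704 = 511.2 kN.
Governing: min(1491.8, 838.1, 511.2) = 511.2 kN → net-section rupture.

511.2 kN (net-section rupture governs)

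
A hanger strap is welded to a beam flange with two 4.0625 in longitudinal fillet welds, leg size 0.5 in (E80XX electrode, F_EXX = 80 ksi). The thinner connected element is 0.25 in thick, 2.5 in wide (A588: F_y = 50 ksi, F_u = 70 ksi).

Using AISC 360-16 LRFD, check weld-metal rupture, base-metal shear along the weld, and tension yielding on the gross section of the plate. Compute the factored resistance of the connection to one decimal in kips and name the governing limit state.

Weld metal: throat = 0.707×0.5 = 0.3535 in, L = 2×4.0625 = 8.125 in. φR_n = 0.75 × 0.6 × 80 × 0.3535 × 8.125 = 103.4 kips.
Base metal shear (0.25 in plate): yield φR_n = 1.0×0.6×50×0.25×8.125 = 60.9 kips; rupture φR_n = 0.75×0.6×70×0.25×8.125 = 64.0 kips; take 60.9 kips (yield).
Tension yield (gross): A_g = 2.5×0.25 = 0.625 in². φR_n = 0.90 × 50 × 0.625 = 28.1 kips.
Governing: min(103.4, 60.9, 28.1) = 28.1 kips → gross-section yield.

28.1 kips (gross-section yield governs)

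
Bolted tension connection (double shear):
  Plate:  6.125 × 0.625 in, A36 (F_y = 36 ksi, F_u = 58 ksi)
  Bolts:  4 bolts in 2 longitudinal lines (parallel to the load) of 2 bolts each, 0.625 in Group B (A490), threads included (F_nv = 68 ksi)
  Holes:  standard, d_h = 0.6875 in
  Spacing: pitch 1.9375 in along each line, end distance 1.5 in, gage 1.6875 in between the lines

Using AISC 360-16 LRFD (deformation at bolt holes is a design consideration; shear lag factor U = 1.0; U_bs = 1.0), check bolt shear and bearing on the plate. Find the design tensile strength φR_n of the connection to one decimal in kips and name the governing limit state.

125.2 kips (bolt shear governs)

Bolt shear: A_b = π(0.625)²/4 = 0.3068 in². φR_n = 0.75 × 68 × 0.3068 × 4 × 2 = 125.2 kips.
Bearing (0.625 in plate, F_u = 58 ksi): end bolts L_c = 1.5 − 0.6875/2 = 1.15625, R_n = min(1.2×1.15625×0.625×58, 2.4×0.625×0.625×58) = 50.297 kips/bolt; interior L_c = 1.9375 − 0.6875 = 1.25, R_n = 54.375 kips/bolt. φR_n = 0.75 × (2×50.297 + 2×54.375) = 157.0 kips.
Governing: min(125.2, 157.0) = 125.2 kips → bolt shear.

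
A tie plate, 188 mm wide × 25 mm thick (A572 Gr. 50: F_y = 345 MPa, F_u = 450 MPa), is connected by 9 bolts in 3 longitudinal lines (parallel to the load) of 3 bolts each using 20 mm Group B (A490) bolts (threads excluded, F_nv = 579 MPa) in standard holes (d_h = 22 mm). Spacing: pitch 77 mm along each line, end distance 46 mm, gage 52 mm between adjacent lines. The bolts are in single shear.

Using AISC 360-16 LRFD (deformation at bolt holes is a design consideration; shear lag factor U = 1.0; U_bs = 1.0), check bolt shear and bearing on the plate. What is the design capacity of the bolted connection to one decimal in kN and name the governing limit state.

Bolt shear: A_b = π(20)²/4 = 314.16 mm². φR_n = 0.75 × 579 × 314.16 × 9 × 1 = 1227.8 kN.
Bearing (25 mm plate, F_u = 450 MPa): end bolts L_c = 46 − 22/2 = 35, R_n = min(1.2×35×25×450, 2.4×20×25×450) = 472.5 kN/bolt; interior L_c = 77 − 22 = 55, R_n = 540 kN/bolt. φR_n = 0.75 × (3×472.5 + 6×540) = 3493.1 kN.
Governing: min(1227.8, 3493.1) = 1227.8 kN → bolt shear.

1227.8 kN (bolt shear governs)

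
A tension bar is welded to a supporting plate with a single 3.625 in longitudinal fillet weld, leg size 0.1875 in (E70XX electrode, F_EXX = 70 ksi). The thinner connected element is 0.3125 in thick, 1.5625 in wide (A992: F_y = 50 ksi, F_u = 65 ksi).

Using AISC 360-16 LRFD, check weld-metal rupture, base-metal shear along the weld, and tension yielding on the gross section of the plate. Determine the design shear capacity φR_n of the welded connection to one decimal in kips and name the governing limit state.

15.1 kips (weld metal governs)

Weld metal: throat = 0.707×0.1875 = 0.13256 in, L = 3.625 in. φR_n = 0.75 × 0.6 × 70 × 0.13256 × 3.625 = 15.1 kips.
Base metal shear (0.3125 in plate): yield φR_n = 1.0×0.6×50×0.3125×3.625 = 34.0 kips; rupture φR_n = 0.75×0.6×65×0.3125×3.625 = 33.1 kips; take 33.1 kips (rupture).
Tension yield (gross): A_g = 1.5625×0.3125 = 0.48828 in². φR_n = 0.90 × 50 × 0.48828 = 22.0 kips.
Governing: min(15.1, 33.1, 22.0) = 15.1 kips → weld metal.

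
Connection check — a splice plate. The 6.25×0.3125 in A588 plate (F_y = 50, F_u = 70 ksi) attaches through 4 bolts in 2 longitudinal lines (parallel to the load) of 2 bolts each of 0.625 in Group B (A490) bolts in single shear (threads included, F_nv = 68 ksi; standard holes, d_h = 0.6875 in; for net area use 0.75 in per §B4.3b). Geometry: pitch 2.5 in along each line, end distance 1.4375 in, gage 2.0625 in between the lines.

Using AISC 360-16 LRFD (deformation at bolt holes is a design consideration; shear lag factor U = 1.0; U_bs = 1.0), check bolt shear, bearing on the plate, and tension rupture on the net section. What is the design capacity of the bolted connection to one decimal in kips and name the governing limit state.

Bolt shear: A_b = π(0.625)²/4 = 0.3068 in². φR_n = 0.75 × 68 × 0.3068 × 4 × 1 = 62.6 kips.
Bearing (0.3125 in plate, F_u = 70 ksi): end bolts L_c = 1.4375 − 0.6875/2 = 1.09375, R_n = min(1.2×1.09375×0.3125×70, 2.4×0.625×0.3125×70) = 28.711 kips/bolt; interior L_c = 2.5 − 0.6875 = 1.8125, R_n = 32.813 kips/bolt. φR_n = 0.75 × (2×28.711 + 2×32.813) = 92.3 kips.
Tension rupture (net): A_n = (6.25 − 2×0.75)×0.3125 = 1.4844 in² (U = 1.0, A_e = A_n). φR_n = 0.75 × 70 × 1.4844 = 77.9 kips.
Governing: min(62.6, 92.3, 77.9) = 62.6 kips → bolt shear.

62.6 kips (bolt shear governs)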